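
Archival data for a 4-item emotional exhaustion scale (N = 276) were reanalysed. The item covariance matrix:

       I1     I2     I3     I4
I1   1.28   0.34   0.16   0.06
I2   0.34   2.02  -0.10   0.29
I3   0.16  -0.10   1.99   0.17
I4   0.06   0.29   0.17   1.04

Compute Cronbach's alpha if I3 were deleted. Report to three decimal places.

Cronbach's alpha = 0.362

Remaining items: I1, I2, I4 (k = 3).
Σσᵢ² = 1.28 + 2.02 + 1.04 = 4.34
Var(T) = 4.34 + 2 × 0.69 = 5.72
α (item deleted) = (3/2)·(1 − 4.34/5.72) = 0.362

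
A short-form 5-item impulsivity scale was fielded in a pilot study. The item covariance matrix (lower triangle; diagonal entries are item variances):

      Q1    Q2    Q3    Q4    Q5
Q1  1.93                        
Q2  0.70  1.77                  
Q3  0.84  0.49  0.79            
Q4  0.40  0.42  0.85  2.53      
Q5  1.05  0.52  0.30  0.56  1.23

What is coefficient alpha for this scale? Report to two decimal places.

coefficient alpha = 0.75

ΣVar(i) = 1.93 + 1.77 + 0.79 + 2.53 + 1.23 = 8.25
Σ_{i<j} σ_ij = 6.13
total variance = 8.25 + 2 × 6.13 = 20.51
α = (k/(k−1))·(1 − ΣVar(i)/total variance) = (5/4)·(1 − 8.25/20.51) = 0.75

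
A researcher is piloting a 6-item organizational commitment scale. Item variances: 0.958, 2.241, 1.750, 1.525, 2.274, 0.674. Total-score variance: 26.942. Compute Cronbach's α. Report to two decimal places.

α = 0.78

sum of item variances = 0.958 + 2.241 + 1.750 + 1.525 + 2.274 + 0.674 = 9.422
α = (k/(k−1))·(1 − sum of item variances/σ²_T) = (6/5)·(1 − 9.422/26.942) = 0.78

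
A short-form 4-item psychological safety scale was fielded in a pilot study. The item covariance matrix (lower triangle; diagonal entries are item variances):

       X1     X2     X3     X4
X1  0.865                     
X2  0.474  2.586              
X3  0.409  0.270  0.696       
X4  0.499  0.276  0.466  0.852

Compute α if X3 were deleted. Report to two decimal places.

Remaining items: X1, X2, X4 (k = 3).
ΣVar(i) = 0.865 + 2.586 + 0.852 = 4.303
Var(T) = 4.303 + 2 × 1.249 = 6.801
α (item deleted) = (3/2)·(1 − 4.303/6.801) = 0.55

α = 0.55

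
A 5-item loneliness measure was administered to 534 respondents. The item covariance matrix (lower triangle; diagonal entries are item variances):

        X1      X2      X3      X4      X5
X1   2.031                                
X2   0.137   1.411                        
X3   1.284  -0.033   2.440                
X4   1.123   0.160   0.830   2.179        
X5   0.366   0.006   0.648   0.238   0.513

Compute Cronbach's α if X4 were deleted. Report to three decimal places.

Cronbach's α = 0.573

Remaining items: X1, X2, X3, X5 (k = 4).
ΣVar(i) = 2.031 + 1.411 + 2.440 + 0.513 = 6.395
total variance = 6.395 + 2 × 2.408 = 11.211
α (item deleted) = (4/3)·(1 − 6.395/11.211) = 0.573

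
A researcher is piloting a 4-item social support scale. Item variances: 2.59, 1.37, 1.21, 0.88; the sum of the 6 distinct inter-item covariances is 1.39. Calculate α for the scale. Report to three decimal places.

Σσ²ᵢ = 2.59 + 1.37 + 1.21 + 0.88 = 6.05
Sum of distinct covariances = 1.39
σ²_total = Σσ²ᵢ + 2·Σcov = 6.05 + 2 × 1.39 = 8.83
α = (4/3)·(1 − 6.05/8.83) = 0.420

α = 0.420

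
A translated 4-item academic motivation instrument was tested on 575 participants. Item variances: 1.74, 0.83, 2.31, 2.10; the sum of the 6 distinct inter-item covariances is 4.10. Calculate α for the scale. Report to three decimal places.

α = 0.720

ΣVar(i) = 1.74 + 0.83 + 2.31 + 2.10 = 6.98
Sum of distinct covariances = 4.10
Var(T) = ΣVar(i) + 2·Σcov = 6.98 + 2 × 4.10 = 15.18
α = (4/3)·(1 − 6.98/15.18) = 0.720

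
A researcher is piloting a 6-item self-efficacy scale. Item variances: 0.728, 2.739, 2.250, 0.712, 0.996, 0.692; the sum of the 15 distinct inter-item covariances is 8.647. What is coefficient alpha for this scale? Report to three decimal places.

sum of item variances = 0.728 + 2.739 + 2.250 + 0.712 + 0.996 + 0.692 = 8.117
Sum of distinct covariances = 8.647
total variance = sum of item variances + 2·Σcov = 8.117 + 2 × 8.647 = 25.411
α = (6/5)·(1 − 8.117/25.411) = 0.817

coefficient alpha = 0.817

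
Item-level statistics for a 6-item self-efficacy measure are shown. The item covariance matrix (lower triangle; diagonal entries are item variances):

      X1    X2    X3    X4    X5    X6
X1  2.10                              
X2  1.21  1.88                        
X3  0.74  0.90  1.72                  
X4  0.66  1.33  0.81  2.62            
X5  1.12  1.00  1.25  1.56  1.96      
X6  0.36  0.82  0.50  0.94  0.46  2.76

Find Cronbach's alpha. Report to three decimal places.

sum of item variances = 2.10 + 1.88 + 1.72 + 2.62 + 1.96 + 2.76 = 13.04
Sum of off-diagonal covariances = 13.66
σ²_total = 13.04 + 2 × 13.66 = 40.36
α = (k/(k−1))·(1 − sum of item variances/σ²_total) = (6/5)·(1 − 13.04/40.36) = 0.812

Cronbach's alpha = 0.812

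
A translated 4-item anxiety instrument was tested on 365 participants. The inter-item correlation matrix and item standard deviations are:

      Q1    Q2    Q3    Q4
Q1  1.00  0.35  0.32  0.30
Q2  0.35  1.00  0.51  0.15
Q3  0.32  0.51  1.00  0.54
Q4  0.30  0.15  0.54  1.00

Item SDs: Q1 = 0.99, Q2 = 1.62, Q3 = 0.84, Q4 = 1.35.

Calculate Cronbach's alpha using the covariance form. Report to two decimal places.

Σσ²ᵢ = 0.99² + 1.62² + 0.84² + 1.35² = 6.1326
Covariances σ_ij = r_ij · s_i · s_j:
  σ(Q1,Q2) = 0.35 × 0.99 × 1.62 = 0.5613
  σ(Q1,Q3) = 0.32 × 0.99 × 0.84 = 0.2661
  σ(Q1,Q4) = 0.30 × 0.99 × 1.35 = 0.4010
  σ(Q2,Q3) = 0.51 × 1.62 × 0.84 = 0.6940
  σ(Q2,Q4) = 0.15 × 1.62 × 1.35 = 0.3281
  σ(Q3,Q4) = 0.54 × 0.84 × 1.35 = 0.6124
σ²_T = Σσ²ᵢ + 2·Σσ_ij = 6.1326 + 2 × 2.8629 = 11.8584
α = (4/3)·(1 − 6.1326/11.8584) = 0.64

Cronbach's alpha = 0.64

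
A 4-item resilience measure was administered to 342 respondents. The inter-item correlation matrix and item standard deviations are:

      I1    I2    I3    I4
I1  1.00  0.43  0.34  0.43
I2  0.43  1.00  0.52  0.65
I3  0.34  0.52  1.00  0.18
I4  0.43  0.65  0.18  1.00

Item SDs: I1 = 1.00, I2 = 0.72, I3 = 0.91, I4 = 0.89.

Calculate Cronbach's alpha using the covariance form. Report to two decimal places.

Σσ²ᵢ = 1.00² + 0.72² + 0.91² + 0.89² = 3.1386
Covariances σ_ij = r_ij · s_i · s_j:
  σ(I1,I2) = 0.43 × 1.00 × 0.72 = 0.3096
  σ(I1,I3) = 0.34 × 1.00 × 0.91 = 0.3094
  σ(I1,I4) = 0.43 × 1.00 × 0.89 = 0.3827
  σ(I2,I3) = 0.52 × 0.72 × 0.91 = 0.3407
  σ(I2,I4) = 0.65 × 0.72 × 0.89 = 0.4165
  σ(I3,I4) = 0.18 × 0.91 × 0.89 = 0.1458
σ²_T = Σσ²ᵢ + 2·Σσ_ij = 3.1386 + 2 × 1.9047 = 6.9480
α = (4/3)·(1 − 3.1386/6.9480) = 0.73

α = 0.73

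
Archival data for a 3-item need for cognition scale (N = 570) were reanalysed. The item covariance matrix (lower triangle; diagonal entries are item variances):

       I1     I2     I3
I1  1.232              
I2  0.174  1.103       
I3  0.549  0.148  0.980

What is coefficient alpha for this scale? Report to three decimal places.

α = 0.517

Σσᵢ² = 1.232 + 1.103 + 0.980 = 3.315
Σ_{i<j} σ_ij = 0.871
σ²_T = 3.315 + 2 × 0.871 = 5.057
α = (k/(k−1))·(1 − Σσᵢ²/σ²_T) = (3/2)·(1 − 3.315/5.057) = 0.517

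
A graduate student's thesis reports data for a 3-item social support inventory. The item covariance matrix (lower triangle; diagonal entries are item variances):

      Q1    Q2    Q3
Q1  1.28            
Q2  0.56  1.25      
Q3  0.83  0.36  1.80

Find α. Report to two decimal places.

α = 0.67

ΣVar(i) = 1.28 + 1.25 + 1.80 = 4.33
Sum of the distinct covariances = 1.75
Var(T) = 4.33 + 2 × 1.75 = 7.83
α = (k/(k−1))·(1 − ΣVar(i)/Var(T)) = (3/2)·(1 − 4.33/7.83) = 0.67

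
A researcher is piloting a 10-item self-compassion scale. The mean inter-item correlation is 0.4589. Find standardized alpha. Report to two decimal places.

α = 0.89

Standardized α = k·r̄ / (1 + (k−1)·r̄) = 10 × 0.4589 / (1 + 9 × 0.4589)
  = 4.5890 / 5.1301 = 0.89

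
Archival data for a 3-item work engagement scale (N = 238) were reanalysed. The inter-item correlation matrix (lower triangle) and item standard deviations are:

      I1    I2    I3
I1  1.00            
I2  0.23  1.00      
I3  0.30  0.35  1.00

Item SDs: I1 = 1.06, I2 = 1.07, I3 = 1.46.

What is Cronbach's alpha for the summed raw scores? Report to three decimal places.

Cronbach's alpha = 0.550

Σσ²ᵢ = 1.06² + 1.07² + 1.46² = 4.4001
Covariances σ_ij = r_ij · s_i · s_j:
  σ(I1,I2) = 0.23 × 1.06 × 1.07 = 0.2609
  σ(I1,I3) = 0.30 × 1.06 × 1.46 = 0.4643
  σ(I2,I3) = 0.35 × 1.07 × 1.46 = 0.5468
σ²_T = Σσ²ᵢ + 2·Σσ_ij = 4.4001 + 2 × 1.2720 = 6.9441
α = (3/2)·(1 − 4.4001/6.9441) = 0.550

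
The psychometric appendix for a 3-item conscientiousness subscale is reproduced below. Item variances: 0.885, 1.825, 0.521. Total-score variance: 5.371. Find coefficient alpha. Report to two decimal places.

coefficient alpha = 0.60

Σσᵢ² = 0.885 + 1.825 + 0.521 = 3.231
α = (k/(k−1))·(1 − Σσᵢ²/total variance) = (3/2)·(1 − 3.231/5.371) = 0.60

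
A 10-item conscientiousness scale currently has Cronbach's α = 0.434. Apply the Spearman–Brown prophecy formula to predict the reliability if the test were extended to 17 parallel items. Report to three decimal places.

predicted reliability = 0.566

Length factor m = 17/10 = 1.7000
α' = m·α / (1 + (m−1)·α)
   = 17/10 × 0.434 / (1 + (17/10 − 1) × 0.434)
   = 0.7378 / 1.3038 = 0.566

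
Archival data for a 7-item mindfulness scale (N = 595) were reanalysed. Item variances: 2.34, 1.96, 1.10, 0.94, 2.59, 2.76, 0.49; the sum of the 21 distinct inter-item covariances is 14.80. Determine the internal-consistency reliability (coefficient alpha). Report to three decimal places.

sum of item variances = 2.34 + 1.96 + 1.10 + 0.94 + 2.59 + 2.76 + 0.49 = 12.18
Sum of distinct covariances = 14.80
Var(T) = sum of item variances + 2·Σcov = 12.18 + 2 × 14.80 = 41.78
α = (7/6)·(1 − 12.18/41.78) = 0.827

coefficient alpha = 0.827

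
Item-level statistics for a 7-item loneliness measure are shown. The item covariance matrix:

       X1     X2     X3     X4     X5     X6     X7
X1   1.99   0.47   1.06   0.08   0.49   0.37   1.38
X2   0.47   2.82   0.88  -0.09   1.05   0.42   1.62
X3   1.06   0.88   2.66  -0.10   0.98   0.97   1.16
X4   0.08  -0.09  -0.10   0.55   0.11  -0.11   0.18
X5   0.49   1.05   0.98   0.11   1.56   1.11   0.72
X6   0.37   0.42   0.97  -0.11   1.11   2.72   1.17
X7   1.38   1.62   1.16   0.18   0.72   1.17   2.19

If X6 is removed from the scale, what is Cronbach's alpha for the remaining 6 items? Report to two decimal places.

Remaining items: X1, X2, X3, X4, X5, X7 (k = 6).
ΣVar(i) = 1.99 + 2.82 + 2.66 + 0.55 + 1.56 + 2.19 = 11.77
total variance = 11.77 + 2 × 9.99 = 31.75
α (item deleted) = (6/5)·(1 − 11.77/31.75) = 0.76

Cronbach's alpha = 0.76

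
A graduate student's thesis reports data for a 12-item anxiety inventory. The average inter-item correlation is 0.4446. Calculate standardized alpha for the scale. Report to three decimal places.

Standardized α = k·r̄ / (1 + (k−1)·r̄) = 12 × 0.4446 / (1 + 11 × 0.4446)
  = 5.3352 / 5.8906 = 0.906

standardized alpha = 0.906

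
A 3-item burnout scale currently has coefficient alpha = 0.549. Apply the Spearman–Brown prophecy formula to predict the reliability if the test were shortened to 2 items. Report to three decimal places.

predicted reliability = 0.448

Length factor m = 2/3 = 0.6667
α' = m·α / (1 − (1−m)·α)
   = 2/3 × 0.549 / (1 − (1 − 2/3) × 0.549)
   = 0.3660 / 0.8170 = 0.448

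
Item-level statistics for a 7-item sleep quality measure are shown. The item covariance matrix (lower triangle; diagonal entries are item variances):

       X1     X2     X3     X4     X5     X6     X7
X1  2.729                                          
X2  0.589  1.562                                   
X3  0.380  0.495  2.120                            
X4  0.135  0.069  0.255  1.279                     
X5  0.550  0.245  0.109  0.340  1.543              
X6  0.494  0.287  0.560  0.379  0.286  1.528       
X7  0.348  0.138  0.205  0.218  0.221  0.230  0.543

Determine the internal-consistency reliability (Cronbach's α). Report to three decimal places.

Cronbach's α = 0.626

ΣVar(i) = 2.729 + 1.562 + 2.120 + 1.279 + 1.543 + 1.528 + 0.543 = 11.304
Σ_{i<j} σ_ij = 6.533
σ²_T = 11.304 + 2 × 6.533 = 24.370
α = (k/(k−1))·(1 − ΣVar(i)/σ²_T) = (7/6)·(1 − 11.304/24.370) = 0.626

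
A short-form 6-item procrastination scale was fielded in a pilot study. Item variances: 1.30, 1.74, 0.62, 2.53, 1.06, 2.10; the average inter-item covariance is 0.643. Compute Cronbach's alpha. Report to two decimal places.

ΣVar(i) = 1.30 + 1.74 + 0.62 + 2.53 + 1.06 + 2.10 = 9.35
Sum of the 15 distinct covariances = 15 × 0.643 = 9.645
σ²_T = ΣVar(i) + 2·Σcov = 9.35 + 2 × 9.645 = 28.640
α = (6/5)·(1 − 9.35/28.640) = 0.81

α = 0.81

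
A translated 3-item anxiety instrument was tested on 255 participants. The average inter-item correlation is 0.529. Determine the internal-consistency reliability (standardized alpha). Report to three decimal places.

α = 0.771

Standardized α = k·r̄ / (1 + (k−1)·r̄) = 3 × 0.529 / (1 + 2 × 0.529)
  = 1.5870 / 2.0580 = 0.771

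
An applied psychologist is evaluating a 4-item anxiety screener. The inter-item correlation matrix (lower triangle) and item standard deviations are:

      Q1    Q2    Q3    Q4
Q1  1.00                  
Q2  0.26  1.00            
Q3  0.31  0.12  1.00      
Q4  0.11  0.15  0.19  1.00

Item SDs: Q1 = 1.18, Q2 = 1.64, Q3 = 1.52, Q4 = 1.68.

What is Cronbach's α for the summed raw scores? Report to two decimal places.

α = 0.47

Σσ²ᵢ = 1.18² + 1.64² + 1.52² + 1.68² = 9.2148
Covariances σ_ij = r_ij · s_i · s_j:
  σ(Q1,Q2) = 0.26 × 1.18 × 1.64 = 0.5032
  σ(Q1,Q3) = 0.31 × 1.18 × 1.52 = 0.5560
  σ(Q1,Q4) = 0.11 × 1.18 × 1.68 = 0.2181
  σ(Q2,Q3) = 0.12 × 1.64 × 1.52 = 0.2991
  σ(Q2,Q4) = 0.15 × 1.64 × 1.68 = 0.4133
  σ(Q3,Q4) = 0.19 × 1.52 × 1.68 = 0.4852
σ²_T = Σσ²ᵢ + 2·Σσ_ij = 9.2148 + 2 × 2.4749 = 14.1646
α = (4/3)·(1 − 9.2148/14.1646) = 0.47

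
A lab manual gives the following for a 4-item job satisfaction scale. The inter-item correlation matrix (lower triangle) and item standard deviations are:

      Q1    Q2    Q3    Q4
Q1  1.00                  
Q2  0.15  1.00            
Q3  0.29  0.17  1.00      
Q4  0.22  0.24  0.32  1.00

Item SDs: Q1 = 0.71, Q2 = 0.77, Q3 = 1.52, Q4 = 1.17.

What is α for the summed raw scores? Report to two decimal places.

Σσ²ᵢ = 0.71² + 0.77² + 1.52² + 1.17² = 4.7763
Covariances σ_ij = r_ij · s_i · s_j:
  σ(Q1,Q2) = 0.15 × 0.71 × 0.77 = 0.0820
  σ(Q1,Q3) = 0.29 × 0.71 × 1.52 = 0.3130
  σ(Q1,Q4) = 0.22 × 0.71 × 1.17 = 0.1828
  σ(Q2,Q3) = 0.17 × 0.77 × 1.52 = 0.1990
  σ(Q2,Q4) = 0.24 × 0.77 × 1.17 = 0.2162
  σ(Q3,Q4) = 0.32 × 1.52 × 1.17 = 0.5691
σ²_T = Σσ²ᵢ + 2·Σσ_ij = 4.7763 + 2 × 1.5621 = 7.9005
α = (4/3)·(1 − 4.7763/7.9005) = 0.53

α = 0.53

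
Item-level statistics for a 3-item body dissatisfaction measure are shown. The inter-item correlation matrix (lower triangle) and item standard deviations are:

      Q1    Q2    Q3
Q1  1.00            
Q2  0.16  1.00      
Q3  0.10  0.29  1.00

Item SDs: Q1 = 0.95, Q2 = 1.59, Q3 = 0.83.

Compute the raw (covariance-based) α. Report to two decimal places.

Σσ²ᵢ = 0.95² + 1.59² + 0.83² = 4.1195
Covariances σ_ij = r_ij · s_i · s_j:
  σ(Q1,Q2) = 0.16 × 0.95 × 1.59 = 0.2417
  σ(Q1,Q3) = 0.10 × 0.95 × 0.83 = 0.0789
  σ(Q2,Q3) = 0.29 × 1.59 × 0.83 = 0.3827
σ²_T = Σσ²ᵢ + 2·Σσ_ij = 4.1195 + 2 × 0.7033 = 5.5261
α = (3/2)·(1 − 4.1195/5.5261) = 0.38

α = 0.38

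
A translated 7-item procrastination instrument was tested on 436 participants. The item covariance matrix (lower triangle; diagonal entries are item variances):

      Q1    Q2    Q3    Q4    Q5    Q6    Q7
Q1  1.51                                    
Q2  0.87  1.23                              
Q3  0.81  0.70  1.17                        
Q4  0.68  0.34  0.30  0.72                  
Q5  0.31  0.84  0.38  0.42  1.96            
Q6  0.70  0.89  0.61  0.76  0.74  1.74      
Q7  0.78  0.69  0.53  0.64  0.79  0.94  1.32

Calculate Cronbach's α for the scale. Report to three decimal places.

Σσ²ᵢ = 1.51 + 1.23 + 1.17 + 0.72 + 1.96 + 1.74 + 1.32 = 9.65
Σ_{i<j} σ_ij = 13.72
total variance = 9.65 + 2 × 13.72 = 37.09
α = (k/(k−1))·(1 − Σσ²ᵢ/total variance) = (7/6)·(1 − 9.65/37.09) = 0.863

α = 0.863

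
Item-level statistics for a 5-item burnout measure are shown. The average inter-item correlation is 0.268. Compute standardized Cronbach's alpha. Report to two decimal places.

α = 0.65

Standardized α = k·r̄ / (1 + (k−1)·r̄) = 5 × 0.268 / (1 + 4 × 0.268)
  = 1.3400 / 2.0720 = 0.65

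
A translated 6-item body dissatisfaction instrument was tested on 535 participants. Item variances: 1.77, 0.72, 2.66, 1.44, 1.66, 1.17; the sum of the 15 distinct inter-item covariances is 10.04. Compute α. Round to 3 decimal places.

Σσᵢ² = 1.77 + 0.72 + 2.66 + 1.44 + 1.66 + 1.17 = 9.42
Sum of distinct covariances = 10.04
total variance = Σσᵢ² + 2·Σcov = 9.42 + 2 × 10.04 = 29.50
α = (6/5)·(1 − 9.42/29.50) = 0.817

α = 0.817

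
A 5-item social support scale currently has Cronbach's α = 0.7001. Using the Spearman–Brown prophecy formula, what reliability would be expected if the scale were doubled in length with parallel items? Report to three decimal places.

predicted reliability = 0.824

Length factor m = 2
α' = m·α / (1 + (m−1)·α)
   = 2 × 0.7001 / (1 + (2 − 1) × 0.7001)
   = 1.4002 / 1.7001 = 0.824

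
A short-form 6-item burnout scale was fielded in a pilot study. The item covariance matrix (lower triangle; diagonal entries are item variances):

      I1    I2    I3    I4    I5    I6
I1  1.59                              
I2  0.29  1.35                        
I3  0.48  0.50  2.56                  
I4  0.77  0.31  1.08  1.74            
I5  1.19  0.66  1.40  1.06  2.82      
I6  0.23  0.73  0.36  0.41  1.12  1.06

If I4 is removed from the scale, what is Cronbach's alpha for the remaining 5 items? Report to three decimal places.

α = 0.747

Remaining items: I1, I2, I3, I5, I6 (k = 5).
Σσ²ᵢ = 1.59 + 1.35 + 2.56 + 2.82 + 1.06 = 9.38
Var(T) = 9.38 + 2 × 6.96 = 23.30
α (item deleted) = (5/4)·(1 − 9.38/23.30) = 0.747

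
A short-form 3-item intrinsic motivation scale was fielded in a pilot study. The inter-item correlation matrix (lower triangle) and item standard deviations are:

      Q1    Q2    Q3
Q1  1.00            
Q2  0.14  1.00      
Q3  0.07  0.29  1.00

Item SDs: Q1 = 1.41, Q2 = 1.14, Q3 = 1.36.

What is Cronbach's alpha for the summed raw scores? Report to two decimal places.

Cronbach's alpha = 0.36

Σσ²ᵢ = 1.41² + 1.14² + 1.36² = 5.1373
Covariances σ_ij = r_ij · s_i · s_j:
  σ(Q1,Q2) = 0.14 × 1.41 × 1.14 = 0.2250
  σ(Q1,Q3) = 0.07 × 1.41 × 1.36 = 0.1342
  σ(Q2,Q3) = 0.29 × 1.14 × 1.36 = 0.4496
σ²_T = Σσ²ᵢ + 2·Σσ_ij = 5.1373 + 2 × 0.8088 = 6.7549
α = (3/2)·(1 − 5.1373/6.7549) = 0.36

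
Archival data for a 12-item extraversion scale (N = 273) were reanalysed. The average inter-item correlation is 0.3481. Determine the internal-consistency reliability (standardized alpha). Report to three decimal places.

Standardized α = k·r̄ / (1 + (k−1)·r̄) = 12 × 0.3481 / (1 + 11 × 0.3481)
  = 4.1772 / 4.8291 = 0.865

α = 0.865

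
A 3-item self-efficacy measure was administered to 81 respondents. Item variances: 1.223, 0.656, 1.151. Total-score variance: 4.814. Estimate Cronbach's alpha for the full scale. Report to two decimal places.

Cronbach's alpha = 0.56

ΣVar(i) = 1.223 + 0.656 + 1.151 = 3.030
α = (k/(k−1))·(1 − ΣVar(i)/σ²_T) = (3/2)·(1 − 3.030/4.814) = 0.56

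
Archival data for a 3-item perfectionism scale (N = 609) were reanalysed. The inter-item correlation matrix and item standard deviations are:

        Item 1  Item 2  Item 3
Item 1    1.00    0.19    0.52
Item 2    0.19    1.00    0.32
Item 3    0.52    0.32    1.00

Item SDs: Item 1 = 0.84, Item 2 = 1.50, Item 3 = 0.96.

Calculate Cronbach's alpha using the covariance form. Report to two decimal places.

Σσ²ᵢ = 0.84² + 1.50² + 0.96² = 3.8772
Covariances σ_ij = r_ij · s_i · s_j:
  σ(Item 1,Item 2) = 0.19 × 0.84 × 1.50 = 0.2394
  σ(Item 1,Item 3) = 0.52 × 0.84 × 0.96 = 0.4193
  σ(Item 2,Item 3) = 0.32 × 1.50 × 0.96 = 0.4608
σ²_T = Σσ²ᵢ + 2·Σσ_ij = 3.8772 + 2 × 1.1195 = 6.1162
α = (3/2)·(1 − 3.8772/6.1162) = 0.55

Cronbach's alpha = 0.55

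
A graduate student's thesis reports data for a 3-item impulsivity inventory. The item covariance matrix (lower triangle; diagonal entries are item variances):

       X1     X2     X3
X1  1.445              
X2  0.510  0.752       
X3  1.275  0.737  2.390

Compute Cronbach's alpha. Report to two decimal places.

Σσᵢ² = 1.445 + 0.752 + 2.390 = 4.587
Sum of off-diagonal covariances = 2.522
total variance = 4.587 + 2 × 2.522 = 9.631
α = (k/(k−1))·(1 − Σσᵢ²/total variance) = (3/2)·(1 − 4.587/9.631) = 0.79

Cronbach's alpha = 0.79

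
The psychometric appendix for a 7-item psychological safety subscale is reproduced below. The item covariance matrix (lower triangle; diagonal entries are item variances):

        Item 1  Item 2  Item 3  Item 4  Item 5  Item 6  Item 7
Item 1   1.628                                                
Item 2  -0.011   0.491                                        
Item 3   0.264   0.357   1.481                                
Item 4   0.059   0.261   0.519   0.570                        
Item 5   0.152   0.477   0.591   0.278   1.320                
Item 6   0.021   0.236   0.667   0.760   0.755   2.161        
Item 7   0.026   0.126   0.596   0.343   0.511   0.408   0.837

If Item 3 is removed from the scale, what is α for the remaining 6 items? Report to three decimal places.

α = 0.668

Remaining items: Item 1, Item 2, Item 4, Item 5, Item 6, Item 7 (k = 6).
sum of item variances = 1.628 + 0.491 + 0.570 + 1.320 + 2.161 + 0.837 = 7.007
σ²_T = 7.007 + 2 × 4.402 = 15.811
α (item deleted) = (6/5)·(1 − 7.007/15.811) = 0.668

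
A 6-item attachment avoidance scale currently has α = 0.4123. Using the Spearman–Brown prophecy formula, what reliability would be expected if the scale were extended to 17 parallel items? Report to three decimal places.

predicted reliability = 0.665

Length factor m = 17/6 = 2.8333
α' = m·α / (1 + (m−1)·α)
   = 17/6 × 0.4123 / (1 + (17/6 − 1) × 0.4123)
   = 1.1682 / 1.7559 = 0.665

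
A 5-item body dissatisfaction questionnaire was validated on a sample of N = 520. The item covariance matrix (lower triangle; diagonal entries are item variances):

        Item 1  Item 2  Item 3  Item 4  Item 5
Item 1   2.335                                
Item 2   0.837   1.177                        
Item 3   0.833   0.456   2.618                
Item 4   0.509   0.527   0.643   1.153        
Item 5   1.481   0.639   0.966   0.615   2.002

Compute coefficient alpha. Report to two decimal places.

coefficient alpha = 0.77

sum of item variances = 2.335 + 1.177 + 2.618 + 1.153 + 2.002 = 9.285
Sum of off-diagonal covariances = 7.506
Var(T) = 9.285 + 2 × 7.506 = 24.297
α = (k/(k−1))·(1 − sum of item variances/Var(T)) = (5/4)·(1 − 9.285/24.297) = 0.77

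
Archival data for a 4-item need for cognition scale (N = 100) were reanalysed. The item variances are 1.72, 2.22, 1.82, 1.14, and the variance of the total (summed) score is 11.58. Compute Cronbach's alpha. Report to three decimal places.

ΣVar(i) = 1.72 + 2.22 + 1.82 + 1.14 = 6.90
α = (k/(k−1))·(1 − ΣVar(i)/σ²_total) = (4/3)·(1 − 6.90/11.58) = 0.539

Cronbach's alpha = 0.539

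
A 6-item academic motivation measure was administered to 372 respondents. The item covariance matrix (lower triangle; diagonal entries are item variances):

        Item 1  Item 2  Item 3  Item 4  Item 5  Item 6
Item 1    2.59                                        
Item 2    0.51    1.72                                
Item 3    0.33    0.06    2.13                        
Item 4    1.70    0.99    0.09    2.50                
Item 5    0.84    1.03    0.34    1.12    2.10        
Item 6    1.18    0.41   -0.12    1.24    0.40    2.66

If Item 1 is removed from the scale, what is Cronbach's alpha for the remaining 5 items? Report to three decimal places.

Remaining items: Item 2, Item 3, Item 4, Item 5, Item 6 (k = 5).
ΣVar(i) = 1.72 + 2.13 + 2.50 + 2.10 + 2.66 = 11.11
σ²_total = 11.11 + 2 × 5.56 = 22.23
α (item deleted) = (5/4)·(1 − 11.11/22.23) = 0.625

Cronbach's alpha = 0.625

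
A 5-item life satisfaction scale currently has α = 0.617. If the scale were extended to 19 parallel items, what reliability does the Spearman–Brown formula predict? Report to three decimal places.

Length factor m = 19/5 = 3.8000
α' = m·α / (1 + (m−1)·α)
   = 19/5 × 0.617 / (1 + (19/5 − 1) × 0.617)
   = 2.3446 / 2.7276 = 0.860

predicted reliability = 0.860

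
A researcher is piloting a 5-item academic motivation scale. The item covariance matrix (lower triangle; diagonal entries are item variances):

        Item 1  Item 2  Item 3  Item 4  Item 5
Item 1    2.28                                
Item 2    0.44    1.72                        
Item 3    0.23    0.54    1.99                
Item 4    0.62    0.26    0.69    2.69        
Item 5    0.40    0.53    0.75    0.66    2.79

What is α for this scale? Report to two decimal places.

Σσ²ᵢ = 2.28 + 1.72 + 1.99 + 2.69 + 2.79 = 11.47
Sum of the distinct covariances = 5.12
Var(T) = 11.47 + 2 × 5.12 = 21.71
α = (k/(k−1))·(1 − Σσ²ᵢ/Var(T)) = (5/4)·(1 − 11.47/21.71) = 0.59

α = 0.59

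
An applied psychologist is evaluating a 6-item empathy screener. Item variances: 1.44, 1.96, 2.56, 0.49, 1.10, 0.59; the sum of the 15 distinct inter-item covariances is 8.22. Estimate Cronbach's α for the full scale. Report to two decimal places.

Cronbach's α = 0.80

sum of item variances = 1.44 + 1.96 + 2.56 + 0.49 + 1.10 + 0.59 = 8.14
Sum of distinct covariances = 8.22
σ²_total = sum of item variances + 2·Σcov = 8.14 + 2 × 8.22 = 24.58
α = (6/5)·(1 − 8.14/24.58) = 0.80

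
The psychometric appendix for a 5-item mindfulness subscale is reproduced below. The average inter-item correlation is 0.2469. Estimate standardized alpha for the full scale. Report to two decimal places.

standardized alpha = 0.62

Standardized α = k·r̄ / (1 + (k−1)·r̄) = 5 × 0.2469 / (1 + 4 × 0.2469)
  = 1.2345 / 1.9876 = 0.62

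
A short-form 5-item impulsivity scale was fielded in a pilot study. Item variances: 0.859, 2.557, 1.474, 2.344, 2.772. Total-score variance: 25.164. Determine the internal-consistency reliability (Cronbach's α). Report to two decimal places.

Σσᵢ² = 0.859 + 2.557 + 1.474 + 2.344 + 2.772 = 10.006
α = (k/(k−1))·(1 − Σσᵢ²/σ²_total) = (5/4)·(1 − 10.006/25.164) = 0.75

Cronbach's α = 0.75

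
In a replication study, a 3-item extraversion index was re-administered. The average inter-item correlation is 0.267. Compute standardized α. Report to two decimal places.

standardized α = 0.52

Standardized α = k·r̄ / (1 + (k−1)·r̄) = 3 × 0.267 / (1 + 2 × 0.267)
  = 0.8010 / 1.5340 = 0.52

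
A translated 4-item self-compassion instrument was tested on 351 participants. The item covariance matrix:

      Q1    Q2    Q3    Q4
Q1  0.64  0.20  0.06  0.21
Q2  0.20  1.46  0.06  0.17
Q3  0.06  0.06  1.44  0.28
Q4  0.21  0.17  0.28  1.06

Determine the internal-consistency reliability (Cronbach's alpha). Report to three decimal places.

ΣVar(i) = 0.64 + 1.46 + 1.44 + 1.06 = 4.60
Sum of off-diagonal covariances = 0.98
Var(T) = 4.60 + 2 × 0.98 = 6.56
α = (k/(k−1))·(1 − ΣVar(i)/Var(T)) = (4/3)·(1 − 4.60/6.56) = 0.398

Cronbach's alpha = 0.398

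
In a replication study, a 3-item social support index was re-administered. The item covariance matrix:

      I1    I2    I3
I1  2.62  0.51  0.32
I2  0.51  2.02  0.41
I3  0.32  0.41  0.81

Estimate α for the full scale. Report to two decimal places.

Σσ²ᵢ = 2.62 + 2.02 + 0.81 = 5.45
Σ_{i<j} σ_ij = 1.24
σ²_total = 5.45 + 2 × 1.24 = 7.93
α = (k/(k−1))·(1 − Σσ²ᵢ/σ²_total) = (3/2)·(1 − 5.45/7.93) = 0.47

α = 0.47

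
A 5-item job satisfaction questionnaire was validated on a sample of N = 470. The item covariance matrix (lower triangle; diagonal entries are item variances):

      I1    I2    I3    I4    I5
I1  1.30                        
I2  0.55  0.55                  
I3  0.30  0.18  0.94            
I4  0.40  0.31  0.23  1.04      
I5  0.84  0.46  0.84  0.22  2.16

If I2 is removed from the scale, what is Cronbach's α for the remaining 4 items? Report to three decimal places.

α = 0.680

Remaining items: I1, I3, I4, I5 (k = 4).
sum of item variances = 1.30 + 0.94 + 1.04 + 2.16 = 5.44
σ²_total = 5.44 + 2 × 2.83 = 11.10
α (item deleted) = (4/3)·(1 − 5.44/11.10) = 0.680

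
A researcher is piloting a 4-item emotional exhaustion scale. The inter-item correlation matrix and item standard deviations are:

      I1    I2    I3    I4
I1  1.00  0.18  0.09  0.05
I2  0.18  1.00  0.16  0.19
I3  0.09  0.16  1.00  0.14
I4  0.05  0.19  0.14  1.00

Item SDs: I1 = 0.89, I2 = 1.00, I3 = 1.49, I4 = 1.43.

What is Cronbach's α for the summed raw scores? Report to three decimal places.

Σσ²ᵢ = 0.89² + 1.00² + 1.49² + 1.43² = 6.0571
Covariances σ_ij = r_ij · s_i · s_j:
  σ(I1,I2) = 0.18 × 0.89 × 1.00 = 0.1602
  σ(I1,I3) = 0.09 × 0.89 × 1.49 = 0.1193
  σ(I1,I4) = 0.05 × 0.89 × 1.43 = 0.0636
  σ(I2,I3) = 0.16 × 1.00 × 1.49 = 0.2384
  σ(I2,I4) = 0.19 × 1.00 × 1.43 = 0.2717
  σ(I3,I4) = 0.14 × 1.49 × 1.43 = 0.2983
σ²_T = Σσ²ᵢ + 2·Σσ_ij = 6.0571 + 2 × 1.1515 = 8.3601
α = (4/3)·(1 − 6.0571/8.3601) = 0.367

Cronbach's α = 0.367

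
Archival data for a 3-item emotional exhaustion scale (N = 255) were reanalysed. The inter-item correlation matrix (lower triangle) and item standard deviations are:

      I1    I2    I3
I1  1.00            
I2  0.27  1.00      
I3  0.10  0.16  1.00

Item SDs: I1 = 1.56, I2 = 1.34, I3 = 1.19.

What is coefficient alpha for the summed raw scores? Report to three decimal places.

coefficient alpha = 0.394

Σσ²ᵢ = 1.56² + 1.34² + 1.19² = 5.6453
Covariances σ_ij = r_ij · s_i · s_j:
  σ(I1,I2) = 0.27 × 1.56 × 1.34 = 0.5644
  σ(I1,I3) = 0.10 × 1.56 × 1.19 = 0.1856
  σ(I2,I3) = 0.16 × 1.34 × 1.19 = 0.2551
σ²_T = Σσ²ᵢ + 2·Σσ_ij = 5.6453 + 2 × 1.0051 = 7.6555
α = (3/2)·(1 − 5.6453/7.6555) = 0.394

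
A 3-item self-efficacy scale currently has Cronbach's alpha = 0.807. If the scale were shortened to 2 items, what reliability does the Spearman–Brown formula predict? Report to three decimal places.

Length factor m = 2/3 = 0.6667
α' = m·α / (1 − (1−m)·α)
   = 2/3 × 0.807 / (1 − (1 − 2/3) × 0.807)
   = 0.5380 / 0.7310 = 0.736

predicted reliability = 0.736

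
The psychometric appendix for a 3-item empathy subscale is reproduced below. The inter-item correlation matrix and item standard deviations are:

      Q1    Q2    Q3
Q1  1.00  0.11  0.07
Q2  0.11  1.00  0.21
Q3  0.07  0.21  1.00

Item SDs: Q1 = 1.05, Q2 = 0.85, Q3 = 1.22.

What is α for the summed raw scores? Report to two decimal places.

Σσ²ᵢ = 1.05² + 0.85² + 1.22² = 3.3134
Covariances σ_ij = r_ij · s_i · s_j:
  σ(Q1,Q2) = 0.11 × 1.05 × 0.85 = 0.0982
  σ(Q1,Q3) = 0.07 × 1.05 × 1.22 = 0.0897
  σ(Q2,Q3) = 0.21 × 0.85 × 1.22 = 0.2178
σ²_T = Σσ²ᵢ + 2·Σσ_ij = 3.3134 + 2 × 0.4057 = 4.1248
α = (3/2)·(1 − 3.3134/4.1248) = 0.30

α = 0.30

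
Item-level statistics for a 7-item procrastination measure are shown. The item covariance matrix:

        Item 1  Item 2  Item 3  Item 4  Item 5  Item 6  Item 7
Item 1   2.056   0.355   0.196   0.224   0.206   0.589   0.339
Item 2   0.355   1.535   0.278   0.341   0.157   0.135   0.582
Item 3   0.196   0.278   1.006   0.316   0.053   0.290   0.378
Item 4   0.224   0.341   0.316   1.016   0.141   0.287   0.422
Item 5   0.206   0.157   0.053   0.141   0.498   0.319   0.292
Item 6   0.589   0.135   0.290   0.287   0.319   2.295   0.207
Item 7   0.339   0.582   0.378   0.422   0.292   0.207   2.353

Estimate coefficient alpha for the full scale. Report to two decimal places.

Σσ²ᵢ = 2.056 + 1.535 + 1.006 + 1.016 + 0.498 + 2.295 + 2.353 = 10.759
Sum of off-diagonal covariances = 6.107
σ²_T = 10.759 + 2 × 6.107 = 22.973
α = (k/(k−1))·(1 − Σσ²ᵢ/σ²_T) = (7/6)·(1 − 10.759/22.973) = 0.62

α = 0.62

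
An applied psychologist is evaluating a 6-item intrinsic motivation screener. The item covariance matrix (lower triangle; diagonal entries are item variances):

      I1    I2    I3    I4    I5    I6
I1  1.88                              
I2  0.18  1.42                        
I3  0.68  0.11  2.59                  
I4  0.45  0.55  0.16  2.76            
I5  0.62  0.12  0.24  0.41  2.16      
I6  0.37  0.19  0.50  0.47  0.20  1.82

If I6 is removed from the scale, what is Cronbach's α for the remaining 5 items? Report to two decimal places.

Cronbach's α = 0.49

Remaining items: I1, I2, I3, I4, I5 (k = 5).
sum of item variances = 1.88 + 1.42 + 2.59 + 2.76 + 2.16 = 10.81
σ²_T = 10.81 + 2 × 3.52 = 17.85
α (item deleted) = (5/4)·(1 − 10.81/17.85) = 0.49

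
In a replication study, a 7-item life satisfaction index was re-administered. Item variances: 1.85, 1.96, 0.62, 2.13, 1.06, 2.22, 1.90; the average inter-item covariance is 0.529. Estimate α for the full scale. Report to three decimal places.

Σσᵢ² = 1.85 + 1.96 + 0.62 + 2.13 + 1.06 + 2.22 + 1.90 = 11.74
Sum of the 21 distinct covariances = 21 × 0.529 = 11.109
σ²_T = Σσᵢ² + 2·Σcov = 11.74 + 2 × 11.109 = 33.958
α = (7/6)·(1 − 11.74/33.958) = 0.763

α = 0.763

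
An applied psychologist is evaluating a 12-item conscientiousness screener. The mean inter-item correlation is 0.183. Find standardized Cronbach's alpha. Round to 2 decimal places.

α = 0.73

Standardized α = k·r̄ / (1 + (k−1)·r̄) = 12 × 0.183 / (1 + 11 × 0.183)
  = 2.1960 / 3.0130 = 0.73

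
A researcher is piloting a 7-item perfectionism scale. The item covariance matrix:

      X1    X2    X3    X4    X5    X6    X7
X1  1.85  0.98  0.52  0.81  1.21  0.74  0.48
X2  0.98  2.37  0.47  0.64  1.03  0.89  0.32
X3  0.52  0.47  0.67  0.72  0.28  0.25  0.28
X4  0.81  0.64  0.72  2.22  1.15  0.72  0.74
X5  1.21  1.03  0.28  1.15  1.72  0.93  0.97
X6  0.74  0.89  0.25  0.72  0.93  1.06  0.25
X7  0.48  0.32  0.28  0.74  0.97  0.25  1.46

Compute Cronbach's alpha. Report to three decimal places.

ΣVar(i) = 1.85 + 2.37 + 0.67 + 2.22 + 1.72 + 1.06 + 1.46 = 11.35
Σ_{i<j} σ_ij = 14.38
total variance = 11.35 + 2 × 14.38 = 40.11
α = (k/(k−1))·(1 − ΣVar(i)/total variance) = (7/6)·(1 − 11.35/40.11) = 0.837

Cronbach's alpha = 0.837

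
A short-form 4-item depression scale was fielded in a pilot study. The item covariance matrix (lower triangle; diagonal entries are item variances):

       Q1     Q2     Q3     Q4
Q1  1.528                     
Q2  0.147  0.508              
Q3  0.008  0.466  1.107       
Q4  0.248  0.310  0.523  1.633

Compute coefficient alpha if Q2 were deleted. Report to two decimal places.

Remaining items: Q1, Q3, Q4 (k = 3).
sum of item variances = 1.528 + 1.107 + 1.633 = 4.268
σ²_total = 4.268 + 2 × 0.779 = 5.826
α (item deleted) = (3/2)·(1 − 4.268/5.826) = 0.40

coefficient alpha = 0.40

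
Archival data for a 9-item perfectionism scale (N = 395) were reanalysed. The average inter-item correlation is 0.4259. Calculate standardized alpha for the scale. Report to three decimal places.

Standardized α = k·r̄ / (1 + (k−1)·r̄) = 9 × 0.4259 / (1 + 8 × 0.4259)
  = 3.8331 / 4.4072 = 0.870

α = 0.870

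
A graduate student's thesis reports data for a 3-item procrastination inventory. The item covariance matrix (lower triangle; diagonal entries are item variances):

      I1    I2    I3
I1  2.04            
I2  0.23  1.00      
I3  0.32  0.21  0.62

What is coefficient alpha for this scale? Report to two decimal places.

Σσᵢ² = 2.04 + 1.00 + 0.62 = 3.66
Σ_{i<j} σ_ij = 0.76
σ²_T = 3.66 + 2 × 0.76 = 5.18
α = (k/(k−1))·(1 − Σσᵢ²/σ²_T) = (3/2)·(1 − 3.66/5.18) = 0.44

coefficient alpha = 0.44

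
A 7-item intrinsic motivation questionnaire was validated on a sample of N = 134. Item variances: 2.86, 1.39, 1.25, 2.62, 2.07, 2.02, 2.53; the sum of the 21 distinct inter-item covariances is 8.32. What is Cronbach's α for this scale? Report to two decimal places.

Σσ²ᵢ = 2.86 + 1.39 + 1.25 + 2.62 + 2.07 + 2.02 + 2.53 = 14.74
Sum of distinct covariances = 8.32
total variance = Σσ²ᵢ + 2·Σcov = 14.74 + 2 × 8.32 = 31.38
α = (7/6)·(1 − 14.74/31.38) = 0.62

Cronbach's α = 0.62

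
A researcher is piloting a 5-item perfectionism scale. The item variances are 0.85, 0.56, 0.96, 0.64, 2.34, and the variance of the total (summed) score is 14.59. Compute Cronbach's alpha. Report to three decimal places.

sum of item variances = 0.85 + 0.56 + 0.96 + 0.64 + 2.34 = 5.35
α = (k/(k−1))·(1 − sum of item variances/total variance) = (5/4)·(1 − 5.35/14.59) = 0.792

α = 0.792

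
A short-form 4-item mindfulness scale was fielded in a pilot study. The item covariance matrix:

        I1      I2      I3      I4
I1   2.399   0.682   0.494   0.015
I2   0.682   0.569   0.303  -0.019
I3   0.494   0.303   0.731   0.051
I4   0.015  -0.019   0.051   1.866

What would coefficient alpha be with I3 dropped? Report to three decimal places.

coefficient alpha = 0.329

Remaining items: I1, I2, I4 (k = 3).
Σσ²ᵢ = 2.399 + 0.569 + 1.866 = 4.834
σ²_total = 4.834 + 2 × 0.678 = 6.190
α (item deleted) = (3/2)·(1 − 4.834/6.190) = 0.329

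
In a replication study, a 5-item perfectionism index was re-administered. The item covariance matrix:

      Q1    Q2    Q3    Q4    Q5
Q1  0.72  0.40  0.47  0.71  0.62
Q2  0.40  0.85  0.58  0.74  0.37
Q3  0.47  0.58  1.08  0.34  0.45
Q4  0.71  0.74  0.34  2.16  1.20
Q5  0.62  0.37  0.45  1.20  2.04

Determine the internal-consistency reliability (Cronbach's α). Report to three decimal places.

sum of item variances = 0.72 + 0.85 + 1.08 + 2.16 + 2.04 = 6.85
Σ_{i<j} σ_ij = 5.88
Var(T) = 6.85 + 2 × 5.88 = 18.61
α = (k/(k−1))·(1 − sum of item variances/Var(T)) = (5/4)·(1 − 6.85/18.61) = 0.790

α = 0.790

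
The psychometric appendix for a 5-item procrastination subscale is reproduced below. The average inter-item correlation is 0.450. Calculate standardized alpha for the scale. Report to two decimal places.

Standardized α = k·r̄ / (1 + (k−1)·r̄) = 5 × 0.450 / (1 + 4 × 0.450)
  = 2.2500 / 2.8000 = 0.80

α = 0.80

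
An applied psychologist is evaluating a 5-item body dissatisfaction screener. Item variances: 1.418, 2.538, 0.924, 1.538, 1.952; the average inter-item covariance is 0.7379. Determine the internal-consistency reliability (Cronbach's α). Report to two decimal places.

Σσ²ᵢ = 1.418 + 2.538 + 0.924 + 1.538 + 1.952 = 8.370
Sum of the 10 distinct covariances = 10 × 0.7379 = 7.3790
σ²_T = Σσ²ᵢ + 2·Σcov = 8.370 + 2 × 7.3790 = 23.1280
α = (5/4)·(1 − 8.370/23.1280) = 0.80

α = 0.80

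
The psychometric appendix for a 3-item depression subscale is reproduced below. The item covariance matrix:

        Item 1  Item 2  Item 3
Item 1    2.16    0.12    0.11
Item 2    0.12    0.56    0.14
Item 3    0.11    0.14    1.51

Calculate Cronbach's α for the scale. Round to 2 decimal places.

Σσ²ᵢ = 2.16 + 0.56 + 1.51 = 4.23
Sum of the distinct covariances = 0.37
σ²_total = 4.23 + 2 × 0.37 = 4.97
α = (k/(k−1))·(1 − Σσ²ᵢ/σ²_total) = (3/2)·(1 − 4.23/4.97) = 0.22

α = 0.22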